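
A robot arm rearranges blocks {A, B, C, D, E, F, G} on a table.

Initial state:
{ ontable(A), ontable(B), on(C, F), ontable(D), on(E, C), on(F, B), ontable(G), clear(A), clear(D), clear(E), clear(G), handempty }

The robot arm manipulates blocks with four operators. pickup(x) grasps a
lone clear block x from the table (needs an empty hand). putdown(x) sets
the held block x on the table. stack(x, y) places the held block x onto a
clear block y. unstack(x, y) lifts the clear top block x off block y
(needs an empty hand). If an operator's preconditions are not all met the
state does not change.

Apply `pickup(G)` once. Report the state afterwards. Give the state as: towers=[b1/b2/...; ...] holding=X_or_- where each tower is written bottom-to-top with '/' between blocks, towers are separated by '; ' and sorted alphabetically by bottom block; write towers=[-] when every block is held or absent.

before: towers=[A; B/F/C/E; D; G] holding=-
pre[pickup(G)]: clear(G) ok, ontable(G) ok, handempty ok
all met → apply pickup(G)
after:  towers=[A; B/F/C/E; D] holding=G

towers=[A; B/F/C/E; D] holding=G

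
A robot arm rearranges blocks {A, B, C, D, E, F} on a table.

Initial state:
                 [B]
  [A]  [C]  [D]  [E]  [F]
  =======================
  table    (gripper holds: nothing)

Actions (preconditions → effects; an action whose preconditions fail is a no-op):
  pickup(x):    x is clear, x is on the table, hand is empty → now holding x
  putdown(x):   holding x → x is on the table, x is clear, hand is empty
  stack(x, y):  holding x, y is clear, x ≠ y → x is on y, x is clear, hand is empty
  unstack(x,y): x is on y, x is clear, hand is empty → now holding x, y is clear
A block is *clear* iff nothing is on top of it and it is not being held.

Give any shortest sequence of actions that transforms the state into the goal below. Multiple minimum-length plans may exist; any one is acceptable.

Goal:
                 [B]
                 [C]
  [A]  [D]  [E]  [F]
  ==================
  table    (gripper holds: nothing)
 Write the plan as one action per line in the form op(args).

step 1 (pickup(C)): towers=[A; D; E/B; F] holding=C
step 2 (stack(C, F)): towers=[A; D; E/B; F/C] holding=-
step 3 (unstack(B, E)): towers=[A; D; E; F/C] holding=B
step 4 (stack(B, C)): towers=[A; D; E; F/C/B] holding=-
goal check: towers=[A; D; E; F/C/B] holding=- — reached (length 4, optimal by BFS)

pickup(C)
stack(C, F)
unstack(B, E)
stack(B, C)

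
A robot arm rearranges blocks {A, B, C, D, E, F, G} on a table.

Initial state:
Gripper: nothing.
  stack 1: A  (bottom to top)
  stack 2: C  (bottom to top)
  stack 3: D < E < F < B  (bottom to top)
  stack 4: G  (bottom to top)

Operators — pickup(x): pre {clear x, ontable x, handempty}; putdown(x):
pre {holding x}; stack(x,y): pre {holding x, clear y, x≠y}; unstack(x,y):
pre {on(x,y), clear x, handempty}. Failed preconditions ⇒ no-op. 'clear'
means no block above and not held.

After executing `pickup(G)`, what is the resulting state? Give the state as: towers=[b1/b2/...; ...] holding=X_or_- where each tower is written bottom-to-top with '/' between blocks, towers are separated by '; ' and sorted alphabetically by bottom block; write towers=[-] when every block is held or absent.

before: towers=[A; C; D/E/F/B; G] holding=-
pre[pickup(G)]: clear(G) yes, ontable(G) yes, handempty yes
all met → apply pickup(G)
after:  towers=[A; C; D/E/F/B] holding=G

towers=[A; C; D/E/F/B] holding=G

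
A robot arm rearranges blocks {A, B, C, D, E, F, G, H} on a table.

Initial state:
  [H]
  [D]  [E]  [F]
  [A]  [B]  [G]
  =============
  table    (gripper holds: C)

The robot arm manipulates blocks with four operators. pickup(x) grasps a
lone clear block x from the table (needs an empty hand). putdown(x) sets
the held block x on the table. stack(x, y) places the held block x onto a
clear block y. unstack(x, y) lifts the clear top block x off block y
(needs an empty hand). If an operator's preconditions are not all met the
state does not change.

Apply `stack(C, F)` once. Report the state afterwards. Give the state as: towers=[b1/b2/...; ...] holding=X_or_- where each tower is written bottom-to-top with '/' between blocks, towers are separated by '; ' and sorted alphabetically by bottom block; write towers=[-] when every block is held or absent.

before: towers=[A/D/H; B/E; G/F] holding=C
pre[stack(C, F)]: holding(C) yes, clear(F) yes, C≠F yes
all met → apply stack(C, F)
after:  towers=[A/D/H; B/E; G/F/C] holding=-

towers=[A/D/H; B/E; G/F/C] holding=-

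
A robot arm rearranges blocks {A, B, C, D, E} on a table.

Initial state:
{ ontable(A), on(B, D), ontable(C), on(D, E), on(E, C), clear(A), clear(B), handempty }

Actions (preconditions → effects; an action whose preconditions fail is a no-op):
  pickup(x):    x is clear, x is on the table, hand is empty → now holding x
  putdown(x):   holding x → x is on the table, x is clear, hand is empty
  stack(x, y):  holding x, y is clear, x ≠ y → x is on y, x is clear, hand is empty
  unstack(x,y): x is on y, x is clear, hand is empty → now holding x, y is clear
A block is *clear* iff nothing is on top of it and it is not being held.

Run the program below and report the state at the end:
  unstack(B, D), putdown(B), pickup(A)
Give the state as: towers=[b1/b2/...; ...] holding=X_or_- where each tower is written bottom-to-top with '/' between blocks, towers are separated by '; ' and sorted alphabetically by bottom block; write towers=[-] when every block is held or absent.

step 1 (unstack(B, D)): towers=[A; C/E/D] holding=B
step 2 (putdown(B)): towers=[A; B; C/E/D] holding=-
step 3 (pickup(A)): towers=[B; C/E/D] holding=A

towers=[B; C/E/D] holding=A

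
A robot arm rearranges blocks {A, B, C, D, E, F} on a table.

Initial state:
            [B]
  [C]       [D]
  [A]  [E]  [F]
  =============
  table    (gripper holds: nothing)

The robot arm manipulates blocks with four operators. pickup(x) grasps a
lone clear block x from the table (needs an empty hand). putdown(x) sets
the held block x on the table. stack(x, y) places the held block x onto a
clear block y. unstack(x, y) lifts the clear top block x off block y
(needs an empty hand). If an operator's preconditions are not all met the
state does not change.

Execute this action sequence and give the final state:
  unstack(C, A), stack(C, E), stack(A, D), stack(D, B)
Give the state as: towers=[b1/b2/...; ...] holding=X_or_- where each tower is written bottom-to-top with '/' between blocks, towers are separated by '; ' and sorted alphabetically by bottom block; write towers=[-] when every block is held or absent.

step 1 (unstack(C, A)): towers=[A; E; F/D/B] holding=C
step 2 (stack(C, E)): towers=[A; E/C; F/D/B] holding=-
step 3 (stack(A, D)) [no-op]: towers=[A; E/C; F/D/B] holding=-
step 4 (stack(D, B)) [no-op]: towers=[A; E/C; F/D/B] holding=-

towers=[A; E/C; F/D/B] holding=-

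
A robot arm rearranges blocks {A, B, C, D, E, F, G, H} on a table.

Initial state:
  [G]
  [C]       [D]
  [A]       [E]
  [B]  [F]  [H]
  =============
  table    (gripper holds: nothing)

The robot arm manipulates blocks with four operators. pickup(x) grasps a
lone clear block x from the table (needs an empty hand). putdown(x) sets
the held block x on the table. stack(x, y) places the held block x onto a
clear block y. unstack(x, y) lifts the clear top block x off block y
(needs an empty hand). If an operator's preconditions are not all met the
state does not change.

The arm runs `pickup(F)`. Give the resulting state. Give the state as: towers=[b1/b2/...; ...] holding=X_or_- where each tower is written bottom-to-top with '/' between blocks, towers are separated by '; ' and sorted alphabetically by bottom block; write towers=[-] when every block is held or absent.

before: towers=[B/A/C/G; F; H/E/D] holding=-
pre[pickup(F)]: clear(F) yes, ontable(F) yes, handempty yes
all met → apply pickup(F)
after:  towers=[B/A/C/G; H/E/D] holding=F

towers=[B/A/C/G; H/E/D] holding=F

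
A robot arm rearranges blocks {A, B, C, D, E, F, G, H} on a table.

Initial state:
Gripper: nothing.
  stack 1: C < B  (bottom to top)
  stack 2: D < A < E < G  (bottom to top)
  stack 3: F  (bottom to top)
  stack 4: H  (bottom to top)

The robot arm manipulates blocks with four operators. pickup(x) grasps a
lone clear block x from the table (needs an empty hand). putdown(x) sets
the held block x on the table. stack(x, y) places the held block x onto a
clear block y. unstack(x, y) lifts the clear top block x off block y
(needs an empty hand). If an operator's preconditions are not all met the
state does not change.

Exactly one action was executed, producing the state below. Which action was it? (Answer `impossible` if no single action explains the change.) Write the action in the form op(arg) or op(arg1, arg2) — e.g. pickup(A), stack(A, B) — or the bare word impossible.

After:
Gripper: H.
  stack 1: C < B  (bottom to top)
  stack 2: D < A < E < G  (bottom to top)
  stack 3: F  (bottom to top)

pickup(H)

target: towers=[C/B; D/A/E/G; F] holding=H
     unstack(G, E) → towers=[C/B; D/A/E; F; H] holding=G
         pickup(H) → towers=[C/B; D/A/E/G; F] holding=H  ← match
     unstack(B, C) → towers=[C; D/A/E/G; F; H] holding=B
         pickup(F) → towers=[C/B; D/A/E/G; H] holding=F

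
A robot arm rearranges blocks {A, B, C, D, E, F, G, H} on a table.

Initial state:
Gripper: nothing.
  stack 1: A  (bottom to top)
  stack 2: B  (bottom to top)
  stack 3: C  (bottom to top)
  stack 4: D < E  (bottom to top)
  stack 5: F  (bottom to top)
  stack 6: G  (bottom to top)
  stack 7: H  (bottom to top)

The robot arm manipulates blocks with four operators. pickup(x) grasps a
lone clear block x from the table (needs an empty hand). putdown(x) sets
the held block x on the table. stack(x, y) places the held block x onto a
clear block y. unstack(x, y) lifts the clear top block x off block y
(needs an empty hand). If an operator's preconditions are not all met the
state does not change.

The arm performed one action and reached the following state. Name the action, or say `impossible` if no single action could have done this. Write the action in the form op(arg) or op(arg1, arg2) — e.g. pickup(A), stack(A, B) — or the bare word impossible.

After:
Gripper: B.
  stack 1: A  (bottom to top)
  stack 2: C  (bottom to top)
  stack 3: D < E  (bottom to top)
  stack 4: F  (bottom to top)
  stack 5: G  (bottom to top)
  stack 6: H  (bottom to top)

target: towers=[A; C; D/E; F; G; H] holding=B
         pickup(G) → towers=[A; B; C; D/E; F; H] holding=G
         pickup(A) → towers=[B; C; D/E; F; G; H] holding=A
     unstack(E, D) → towers=[A; B; C; D; F; G; H] holding=E
         pickup(H) → towers=[A; B; C; D/E; F; G] holding=H
         pickup(B) → towers=[A; C; D/E; F; G; H] holding=B  ← match
         pickup(F) → towers=[A; B; C; D/E; G; H] holding=F
         pickup(C) → towers=[A; B; D/E; F; G; H] holding=C

pickup(B)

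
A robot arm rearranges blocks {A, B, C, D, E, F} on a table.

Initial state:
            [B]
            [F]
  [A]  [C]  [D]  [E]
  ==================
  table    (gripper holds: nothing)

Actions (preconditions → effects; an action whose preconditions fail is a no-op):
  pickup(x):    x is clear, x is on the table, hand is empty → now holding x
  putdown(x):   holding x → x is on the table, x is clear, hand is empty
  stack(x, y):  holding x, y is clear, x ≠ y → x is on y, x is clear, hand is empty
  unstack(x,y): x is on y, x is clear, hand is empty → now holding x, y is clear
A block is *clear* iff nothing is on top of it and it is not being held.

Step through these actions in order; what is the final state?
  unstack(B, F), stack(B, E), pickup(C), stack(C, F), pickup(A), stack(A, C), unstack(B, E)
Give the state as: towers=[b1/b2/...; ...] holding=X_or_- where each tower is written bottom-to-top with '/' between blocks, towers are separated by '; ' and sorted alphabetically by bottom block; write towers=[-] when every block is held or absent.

towers=[D/F/C/A; E] holding=B

step 1 (unstack(B, F)): towers=[A; C; D/F; E] holding=B
step 2 (stack(B, E)): towers=[A; C; D/F; E/B] holding=-
step 3 (pickup(C)): towers=[A; D/F; E/B] holding=C
step 4 (stack(C, F)): towers=[A; D/F/C; E/B] holding=-
step 5 (pickup(A)): towers=[D/F/C; E/B] holding=A
step 6 (stack(A, C)): towers=[D/F/C/A; E/B] holding=-
step 7 (unstack(B, E)): towers=[D/F/C/A; E] holding=B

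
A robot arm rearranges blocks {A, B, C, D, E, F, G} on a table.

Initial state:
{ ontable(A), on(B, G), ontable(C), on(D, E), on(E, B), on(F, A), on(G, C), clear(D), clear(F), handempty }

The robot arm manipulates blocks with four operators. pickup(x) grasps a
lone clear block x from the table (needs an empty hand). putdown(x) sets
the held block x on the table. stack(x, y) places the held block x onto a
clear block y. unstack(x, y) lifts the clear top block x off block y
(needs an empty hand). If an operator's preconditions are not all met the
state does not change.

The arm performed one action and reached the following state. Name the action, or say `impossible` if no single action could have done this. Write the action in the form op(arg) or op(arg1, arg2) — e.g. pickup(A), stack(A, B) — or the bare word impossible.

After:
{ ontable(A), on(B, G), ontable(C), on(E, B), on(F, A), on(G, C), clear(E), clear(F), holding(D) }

target: towers=[A/F; C/G/B/E] holding=D
     unstack(F, A) → towers=[A; C/G/B/E/D] holding=F
     unstack(D, E) → towers=[A/F; C/G/B/E] holding=D  ← match

unstack(D, E)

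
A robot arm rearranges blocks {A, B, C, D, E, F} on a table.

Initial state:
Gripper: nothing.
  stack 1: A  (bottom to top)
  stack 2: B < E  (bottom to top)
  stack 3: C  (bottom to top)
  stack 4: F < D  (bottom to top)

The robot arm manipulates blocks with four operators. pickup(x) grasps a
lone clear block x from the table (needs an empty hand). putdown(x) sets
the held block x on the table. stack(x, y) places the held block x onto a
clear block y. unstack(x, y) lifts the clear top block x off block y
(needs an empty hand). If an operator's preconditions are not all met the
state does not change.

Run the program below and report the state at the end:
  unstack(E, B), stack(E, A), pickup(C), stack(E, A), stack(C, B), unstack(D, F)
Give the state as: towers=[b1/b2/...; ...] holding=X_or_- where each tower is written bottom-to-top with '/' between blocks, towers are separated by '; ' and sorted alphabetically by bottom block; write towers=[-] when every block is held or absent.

towers=[A/E; B/C; F] holding=D

step 1 (unstack(E, B)): towers=[A; B; C; F/D] holding=E
step 2 (stack(E, A)): towers=[A/E; B; C; F/D] holding=-
step 3 (pickup(C)): towers=[A/E; B; F/D] holding=C
step 4 (stack(E, A)) [no-op]: towers=[A/E; B; F/D] holding=C
step 5 (stack(C, B)): towers=[A/E; B/C; F/D] holding=-
step 6 (unstack(D, F)): towers=[A/E; B/C; F] holding=D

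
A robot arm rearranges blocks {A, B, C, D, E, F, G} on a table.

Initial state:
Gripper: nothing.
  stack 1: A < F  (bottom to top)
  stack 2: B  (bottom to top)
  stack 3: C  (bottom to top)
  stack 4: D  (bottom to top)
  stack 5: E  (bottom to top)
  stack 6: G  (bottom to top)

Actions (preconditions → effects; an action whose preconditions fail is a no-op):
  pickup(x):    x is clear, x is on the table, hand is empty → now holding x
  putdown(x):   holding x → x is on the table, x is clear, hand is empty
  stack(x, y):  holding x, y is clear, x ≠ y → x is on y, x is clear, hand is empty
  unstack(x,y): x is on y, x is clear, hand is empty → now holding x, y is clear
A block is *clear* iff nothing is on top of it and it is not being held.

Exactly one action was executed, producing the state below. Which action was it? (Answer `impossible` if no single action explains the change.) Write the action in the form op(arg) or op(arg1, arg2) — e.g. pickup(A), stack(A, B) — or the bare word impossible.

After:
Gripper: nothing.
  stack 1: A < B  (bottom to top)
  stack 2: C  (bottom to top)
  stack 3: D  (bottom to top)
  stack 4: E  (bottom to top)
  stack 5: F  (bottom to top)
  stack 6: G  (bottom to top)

target: towers=[A/B; C; D; E; F; G] holding=-
         pickup(B) → towers=[A/F; C; D; E; G] holding=B
     unstack(F, A) → towers=[A; B; C; D; E; G] holding=F
         pickup(G) → towers=[A/F; B; C; D; E] holding=G
         pickup(D) → towers=[A/F; B; C; E; G] holding=D
         pickup(E) → towers=[A/F; B; C; D; G] holding=E
         pickup(C) → towers=[A/F; B; D; E; G] holding=C
none of the 6 applicable actions match → impossible

impossible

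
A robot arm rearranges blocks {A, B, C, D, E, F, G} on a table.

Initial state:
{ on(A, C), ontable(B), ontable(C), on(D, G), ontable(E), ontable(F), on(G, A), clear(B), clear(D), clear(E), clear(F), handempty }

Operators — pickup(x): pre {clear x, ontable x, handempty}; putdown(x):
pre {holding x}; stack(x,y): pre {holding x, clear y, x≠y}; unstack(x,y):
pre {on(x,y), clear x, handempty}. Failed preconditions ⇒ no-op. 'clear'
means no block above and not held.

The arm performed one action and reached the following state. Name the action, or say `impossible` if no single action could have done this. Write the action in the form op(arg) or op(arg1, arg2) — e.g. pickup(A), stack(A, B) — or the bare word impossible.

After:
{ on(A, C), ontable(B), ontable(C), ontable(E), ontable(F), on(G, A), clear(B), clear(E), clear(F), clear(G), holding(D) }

target: towers=[B; C/A/G; E; F] holding=D
         pickup(B) → towers=[C/A/G/D; E; F] holding=B
         pickup(F) → towers=[B; C/A/G/D; E] holding=F
     unstack(D, G) → towers=[B; C/A/G; E; F] holding=D  ← match
         pickup(E) → towers=[B; C/A/G/D; F] holding=E

unstack(D, G)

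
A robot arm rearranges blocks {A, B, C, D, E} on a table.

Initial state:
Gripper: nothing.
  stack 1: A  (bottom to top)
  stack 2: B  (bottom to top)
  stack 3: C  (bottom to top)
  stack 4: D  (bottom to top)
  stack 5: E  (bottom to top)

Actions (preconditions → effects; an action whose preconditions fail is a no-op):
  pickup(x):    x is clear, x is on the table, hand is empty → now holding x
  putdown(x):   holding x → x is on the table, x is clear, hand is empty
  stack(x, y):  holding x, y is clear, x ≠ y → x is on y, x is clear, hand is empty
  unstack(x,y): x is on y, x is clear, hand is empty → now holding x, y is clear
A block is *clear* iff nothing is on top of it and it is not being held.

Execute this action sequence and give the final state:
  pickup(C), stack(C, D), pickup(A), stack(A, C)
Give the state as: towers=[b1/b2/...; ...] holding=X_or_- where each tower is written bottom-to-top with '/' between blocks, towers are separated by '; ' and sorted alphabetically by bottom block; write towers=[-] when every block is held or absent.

towers=[B; D/C/A; E] holding=-

step 1 (pickup(C)): towers=[A; B; D; E] holding=C
step 2 (stack(C, D)): towers=[A; B; D/C; E] holding=-
step 3 (pickup(A)): towers=[B; D/C; E] holding=A
step 4 (stack(A, C)): towers=[B; D/C/A; E] holding=-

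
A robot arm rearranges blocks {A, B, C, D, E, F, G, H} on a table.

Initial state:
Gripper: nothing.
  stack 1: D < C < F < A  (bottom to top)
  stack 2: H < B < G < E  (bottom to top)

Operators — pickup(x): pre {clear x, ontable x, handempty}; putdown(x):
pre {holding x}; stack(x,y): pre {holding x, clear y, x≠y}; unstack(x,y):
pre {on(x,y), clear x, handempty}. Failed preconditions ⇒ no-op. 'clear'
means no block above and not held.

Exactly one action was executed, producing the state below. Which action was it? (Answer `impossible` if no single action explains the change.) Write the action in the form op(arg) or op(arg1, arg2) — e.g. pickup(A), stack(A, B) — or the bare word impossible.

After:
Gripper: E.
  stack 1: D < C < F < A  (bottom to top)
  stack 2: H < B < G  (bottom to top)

target: towers=[D/C/F/A; H/B/G] holding=E
     unstack(A, F) → towers=[D/C/F; H/B/G/E] holding=A
     unstack(E, G) → towers=[D/C/F/A; H/B/G] holding=E  ← match

unstack(E, G)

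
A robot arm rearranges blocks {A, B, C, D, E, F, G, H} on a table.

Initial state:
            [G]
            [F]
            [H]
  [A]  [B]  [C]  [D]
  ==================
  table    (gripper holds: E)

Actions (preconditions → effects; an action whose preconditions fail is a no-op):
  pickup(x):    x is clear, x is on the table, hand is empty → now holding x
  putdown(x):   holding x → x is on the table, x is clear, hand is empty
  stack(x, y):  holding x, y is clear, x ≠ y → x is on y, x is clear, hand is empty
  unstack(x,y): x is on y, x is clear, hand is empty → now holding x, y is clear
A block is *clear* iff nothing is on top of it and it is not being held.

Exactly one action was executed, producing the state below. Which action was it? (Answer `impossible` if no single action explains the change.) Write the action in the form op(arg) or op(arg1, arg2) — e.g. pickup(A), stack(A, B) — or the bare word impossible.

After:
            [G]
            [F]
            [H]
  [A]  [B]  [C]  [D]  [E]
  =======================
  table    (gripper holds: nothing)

putdown(E)

target: towers=[A; B; C/H/F/G; D; E] holding=-
        putdown(E) → towers=[A; B; C/H/F/G; D; E] holding=-  ← match
       stack(E, G) → towers=[A; B; C/H/F/G/E; D] holding=-
       stack(E, A) → towers=[A/E; B; C/H/F/G; D] holding=-
       stack(E, B) → towers=[A; B/E; C/H/F/G; D] holding=-
       stack(E, D) → towers=[A; B; C/H/F/G; D/E] holding=-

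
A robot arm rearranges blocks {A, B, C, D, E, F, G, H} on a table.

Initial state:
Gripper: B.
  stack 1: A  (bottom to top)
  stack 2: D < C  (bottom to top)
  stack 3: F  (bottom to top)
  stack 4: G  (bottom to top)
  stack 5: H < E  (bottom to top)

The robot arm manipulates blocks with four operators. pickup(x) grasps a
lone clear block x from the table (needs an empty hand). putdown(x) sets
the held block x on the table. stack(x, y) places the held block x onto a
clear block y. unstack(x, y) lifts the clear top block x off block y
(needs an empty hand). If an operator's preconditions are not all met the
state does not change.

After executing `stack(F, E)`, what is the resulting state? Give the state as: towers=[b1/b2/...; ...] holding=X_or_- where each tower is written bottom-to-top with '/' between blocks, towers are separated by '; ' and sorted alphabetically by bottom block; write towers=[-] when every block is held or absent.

towers=[A; D/C; F; G; H/E] holding=B

before: towers=[A; D/C; F; G; H/E] holding=B
pre[stack(F, E)]: holding(F) fail, clear(E) ok, F≠E ok
holding(F) unmet → stack(F, E) is a no-op
after:  towers=[A; D/C; F; G; H/E] holding=B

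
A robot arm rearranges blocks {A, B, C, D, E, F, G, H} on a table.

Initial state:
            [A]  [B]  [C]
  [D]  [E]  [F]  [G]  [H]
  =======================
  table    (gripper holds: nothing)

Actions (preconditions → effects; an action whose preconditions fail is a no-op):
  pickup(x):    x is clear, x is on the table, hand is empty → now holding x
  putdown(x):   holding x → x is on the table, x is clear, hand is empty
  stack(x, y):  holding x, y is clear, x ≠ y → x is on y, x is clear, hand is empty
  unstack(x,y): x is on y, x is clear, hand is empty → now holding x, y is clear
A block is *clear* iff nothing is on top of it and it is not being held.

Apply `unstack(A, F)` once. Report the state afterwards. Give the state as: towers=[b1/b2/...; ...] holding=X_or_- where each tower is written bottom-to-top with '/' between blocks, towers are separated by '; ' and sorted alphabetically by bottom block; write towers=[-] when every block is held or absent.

towers=[D; E; F; G/B; H/C] holding=A

before: towers=[D; E; F/A; G/B; H/C] holding=-
pre[unstack(A, F)]: on(A,F) yes, clear(A) yes, handempty yes
all met → apply unstack(A, F)
after:  towers=[D; E; F; G/B; H/C] holding=A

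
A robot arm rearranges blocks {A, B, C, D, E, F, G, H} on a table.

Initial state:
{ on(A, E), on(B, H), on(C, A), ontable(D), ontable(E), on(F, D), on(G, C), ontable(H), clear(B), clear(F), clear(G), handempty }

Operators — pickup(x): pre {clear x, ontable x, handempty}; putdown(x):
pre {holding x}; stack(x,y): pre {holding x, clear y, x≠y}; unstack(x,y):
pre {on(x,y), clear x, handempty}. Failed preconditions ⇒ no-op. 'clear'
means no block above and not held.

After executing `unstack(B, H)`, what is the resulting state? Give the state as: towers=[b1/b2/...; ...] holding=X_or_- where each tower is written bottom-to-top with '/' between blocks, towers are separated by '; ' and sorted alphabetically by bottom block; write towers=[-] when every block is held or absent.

before: towers=[D/F; E/A/C/G; H/B] holding=-
pre[unstack(B, H)]: on(B,H) ok, clear(B) ok, handempty ok
all met → apply unstack(B, H)
after:  towers=[D/F; E/A/C/G; H] holding=B

towers=[D/F; E/A/C/G; H] holding=B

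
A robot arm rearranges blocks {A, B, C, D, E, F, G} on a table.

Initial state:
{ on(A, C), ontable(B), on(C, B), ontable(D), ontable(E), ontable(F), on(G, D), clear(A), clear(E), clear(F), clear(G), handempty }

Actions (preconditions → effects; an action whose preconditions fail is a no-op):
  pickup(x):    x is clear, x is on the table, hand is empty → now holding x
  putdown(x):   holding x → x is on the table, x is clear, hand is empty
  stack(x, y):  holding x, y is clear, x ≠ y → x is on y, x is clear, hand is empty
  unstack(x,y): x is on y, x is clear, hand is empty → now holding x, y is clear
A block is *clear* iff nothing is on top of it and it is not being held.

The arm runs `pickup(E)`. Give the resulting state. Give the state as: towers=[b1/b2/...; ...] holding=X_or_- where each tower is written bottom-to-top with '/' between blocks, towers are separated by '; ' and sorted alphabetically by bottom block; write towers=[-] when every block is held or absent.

towers=[B/C/A; D/G; F] holding=E

before: towers=[B/C/A; D/G; E; F] holding=-
pre[pickup(E)]: clear(E) yes, ontable(E) yes, handempty yes
all met → apply pickup(E)
after:  towers=[B/C/A; D/G; F] holding=E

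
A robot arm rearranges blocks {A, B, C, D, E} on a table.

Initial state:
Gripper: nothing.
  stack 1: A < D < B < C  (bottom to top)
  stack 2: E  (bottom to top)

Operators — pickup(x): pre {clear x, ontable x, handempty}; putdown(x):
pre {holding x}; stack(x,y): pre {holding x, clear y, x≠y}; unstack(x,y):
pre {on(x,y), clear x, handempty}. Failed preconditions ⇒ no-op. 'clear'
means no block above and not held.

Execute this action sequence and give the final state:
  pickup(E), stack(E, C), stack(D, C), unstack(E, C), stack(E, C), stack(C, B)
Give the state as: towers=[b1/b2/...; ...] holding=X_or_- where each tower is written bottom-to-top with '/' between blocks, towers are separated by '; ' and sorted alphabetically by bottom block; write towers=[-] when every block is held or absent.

towers=[A/D/B/C/E] holding=-

step 1 (pickup(E)): towers=[A/D/B/C] holding=E
step 2 (stack(E, C)): towers=[A/D/B/C/E] holding=-
step 3 (stack(D, C)) [no-op]: towers=[A/D/B/C/E] holding=-
step 4 (unstack(E, C)): towers=[A/D/B/C] holding=E
step 5 (stack(E, C)): towers=[A/D/B/C/E] holding=-
step 6 (stack(C, B)) [no-op]: towers=[A/D/B/C/E] holding=-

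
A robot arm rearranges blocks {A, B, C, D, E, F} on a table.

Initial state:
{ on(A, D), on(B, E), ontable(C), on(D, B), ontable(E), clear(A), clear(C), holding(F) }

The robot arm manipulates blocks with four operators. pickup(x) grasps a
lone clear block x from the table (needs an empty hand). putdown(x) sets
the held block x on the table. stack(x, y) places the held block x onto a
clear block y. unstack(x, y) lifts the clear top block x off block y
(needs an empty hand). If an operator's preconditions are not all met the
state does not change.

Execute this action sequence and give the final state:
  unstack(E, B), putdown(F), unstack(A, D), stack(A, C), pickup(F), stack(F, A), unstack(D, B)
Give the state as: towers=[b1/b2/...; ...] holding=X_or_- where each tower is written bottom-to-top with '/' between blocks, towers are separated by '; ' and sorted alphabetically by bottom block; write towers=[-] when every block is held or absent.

step 1 (unstack(E, B)) [no-op]: towers=[C; E/B/D/A] holding=F
step 2 (putdown(F)): towers=[C; E/B/D/A; F] holding=-
step 3 (unstack(A, D)): towers=[C; E/B/D; F] holding=A
step 4 (stack(A, C)): towers=[C/A; E/B/D; F] holding=-
step 5 (pickup(F)): towers=[C/A; E/B/D] holding=F
step 6 (stack(F, A)): towers=[C/A/F; E/B/D] holding=-
step 7 (unstack(D, B)): towers=[C/A/F; E/B] holding=D

towers=[C/A/F; E/B] holding=D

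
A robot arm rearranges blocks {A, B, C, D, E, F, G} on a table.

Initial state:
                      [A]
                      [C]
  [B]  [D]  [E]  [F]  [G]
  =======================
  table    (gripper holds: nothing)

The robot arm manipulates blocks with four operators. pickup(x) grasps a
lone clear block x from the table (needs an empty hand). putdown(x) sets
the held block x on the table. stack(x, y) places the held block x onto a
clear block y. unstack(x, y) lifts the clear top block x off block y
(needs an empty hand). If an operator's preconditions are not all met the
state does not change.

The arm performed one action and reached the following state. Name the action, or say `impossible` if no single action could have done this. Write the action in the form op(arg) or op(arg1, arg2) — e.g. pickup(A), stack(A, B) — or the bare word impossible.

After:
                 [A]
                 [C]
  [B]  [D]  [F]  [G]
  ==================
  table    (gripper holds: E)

pickup(E)

target: towers=[B; D; F; G/C/A] holding=E
         pickup(B) → towers=[D; E; F; G/C/A] holding=B
         pickup(F) → towers=[B; D; E; G/C/A] holding=F
         pickup(D) → towers=[B; E; F; G/C/A] holding=D
     unstack(A, C) → towers=[B; D; E; F; G/C] holding=A
         pickup(E) → towers=[B; D; F; G/C/A] holding=E  ← match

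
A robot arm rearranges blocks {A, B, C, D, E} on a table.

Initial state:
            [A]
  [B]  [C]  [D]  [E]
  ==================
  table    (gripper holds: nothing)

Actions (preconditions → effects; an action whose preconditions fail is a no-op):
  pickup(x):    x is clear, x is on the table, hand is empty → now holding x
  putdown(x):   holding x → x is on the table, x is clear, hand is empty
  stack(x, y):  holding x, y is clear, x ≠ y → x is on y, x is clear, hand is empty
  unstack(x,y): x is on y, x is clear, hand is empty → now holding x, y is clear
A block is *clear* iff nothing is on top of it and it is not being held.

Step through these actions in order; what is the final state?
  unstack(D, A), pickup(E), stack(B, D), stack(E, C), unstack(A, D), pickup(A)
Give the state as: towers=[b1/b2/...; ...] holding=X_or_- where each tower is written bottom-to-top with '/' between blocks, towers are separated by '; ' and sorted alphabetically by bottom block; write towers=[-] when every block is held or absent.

towers=[B; C/E; D] holding=A

step 1 (unstack(D, A)) [no-op]: towers=[B; C; D/A; E] holding=-
step 2 (pickup(E)): towers=[B; C; D/A] holding=E
step 3 (stack(B, D)) [no-op]: towers=[B; C; D/A] holding=E
step 4 (stack(E, C)): towers=[B; C/E; D/A] holding=-
step 5 (unstack(A, D)): towers=[B; C/E; D] holding=A
step 6 (pickup(A)) [no-op]: towers=[B; C/E; D] holding=A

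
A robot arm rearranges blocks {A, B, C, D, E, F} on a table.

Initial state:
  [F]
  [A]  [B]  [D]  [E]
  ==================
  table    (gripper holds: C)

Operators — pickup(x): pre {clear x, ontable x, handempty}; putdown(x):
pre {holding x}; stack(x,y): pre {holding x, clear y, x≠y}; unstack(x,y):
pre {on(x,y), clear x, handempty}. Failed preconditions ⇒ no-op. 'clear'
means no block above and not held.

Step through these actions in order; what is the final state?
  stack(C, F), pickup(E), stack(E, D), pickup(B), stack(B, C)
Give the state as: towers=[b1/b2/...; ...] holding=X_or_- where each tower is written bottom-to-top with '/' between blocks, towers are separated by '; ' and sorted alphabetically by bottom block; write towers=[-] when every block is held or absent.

towers=[A/F/C/B; D/E] holding=-

step 1 (stack(C, F)): towers=[A/F/C; B; D; E] holding=-
step 2 (pickup(E)): towers=[A/F/C; B; D] holding=E
step 3 (stack(E, D)): towers=[A/F/C; B; D/E] holding=-
step 4 (pickup(B)): towers=[A/F/C; D/E] holding=B
step 5 (stack(B, C)): towers=[A/F/C/B; D/E] holding=-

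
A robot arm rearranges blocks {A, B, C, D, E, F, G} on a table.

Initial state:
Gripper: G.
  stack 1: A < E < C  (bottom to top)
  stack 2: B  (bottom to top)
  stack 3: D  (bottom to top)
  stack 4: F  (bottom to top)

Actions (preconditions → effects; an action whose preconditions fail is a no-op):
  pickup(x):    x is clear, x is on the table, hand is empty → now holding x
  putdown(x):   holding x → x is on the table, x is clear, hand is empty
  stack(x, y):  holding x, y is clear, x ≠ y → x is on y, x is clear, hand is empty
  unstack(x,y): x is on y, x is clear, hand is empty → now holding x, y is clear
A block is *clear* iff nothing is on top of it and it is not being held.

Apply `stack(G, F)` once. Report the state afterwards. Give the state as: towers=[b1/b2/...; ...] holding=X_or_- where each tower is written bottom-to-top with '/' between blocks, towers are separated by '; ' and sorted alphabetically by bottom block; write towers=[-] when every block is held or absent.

towers=[A/E/C; B; D; F/G] holding=-

before: towers=[A/E/C; B; D; F] holding=G
pre[stack(G, F)]: holding(G) yes, clear(F) yes, G≠F yes
all met → apply stack(G, F)
after:  towers=[A/E/C; B; D; F/G] holding=-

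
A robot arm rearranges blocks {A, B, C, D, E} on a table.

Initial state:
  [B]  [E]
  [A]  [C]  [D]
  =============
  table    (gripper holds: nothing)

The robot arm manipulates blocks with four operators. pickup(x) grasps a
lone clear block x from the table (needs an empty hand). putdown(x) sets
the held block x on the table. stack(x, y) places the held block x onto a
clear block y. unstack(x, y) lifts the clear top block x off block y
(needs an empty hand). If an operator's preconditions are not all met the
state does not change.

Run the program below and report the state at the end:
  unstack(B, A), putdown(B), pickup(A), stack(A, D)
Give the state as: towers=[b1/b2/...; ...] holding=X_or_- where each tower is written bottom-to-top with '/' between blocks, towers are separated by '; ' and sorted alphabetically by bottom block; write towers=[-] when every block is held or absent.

towers=[B; C/E; D/A] holding=-

step 1 (unstack(B, A)): towers=[A; C/E; D] holding=B
step 2 (putdown(B)): towers=[A; B; C/E; D] holding=-
step 3 (pickup(A)): towers=[B; C/E; D] holding=A
step 4 (stack(A, D)): towers=[B; C/E; D/A] holding=-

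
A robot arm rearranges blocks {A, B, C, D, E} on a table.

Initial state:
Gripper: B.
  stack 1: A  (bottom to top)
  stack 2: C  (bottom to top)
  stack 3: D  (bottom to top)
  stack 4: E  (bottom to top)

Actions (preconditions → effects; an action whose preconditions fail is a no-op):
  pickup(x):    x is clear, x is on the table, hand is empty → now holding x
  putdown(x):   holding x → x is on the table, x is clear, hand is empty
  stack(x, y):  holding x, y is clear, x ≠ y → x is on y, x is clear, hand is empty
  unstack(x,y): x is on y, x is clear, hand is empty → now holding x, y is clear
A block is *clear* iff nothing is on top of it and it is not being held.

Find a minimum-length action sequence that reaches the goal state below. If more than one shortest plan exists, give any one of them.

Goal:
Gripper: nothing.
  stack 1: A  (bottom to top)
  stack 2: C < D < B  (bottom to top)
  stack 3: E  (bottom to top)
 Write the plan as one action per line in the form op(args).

step 1 (putdown(B)): towers=[A; B; C; D; E] holding=-
step 2 (pickup(D)): towers=[A; B; C; E] holding=D
step 3 (stack(D, C)): towers=[A; B; C/D; E] holding=-
step 4 (pickup(B)): towers=[A; C/D; E] holding=B
step 5 (stack(B, D)): towers=[A; C/D/B; E] holding=-
goal check: towers=[A; C/D/B; E] holding=- — reached (length 5, optimal by BFS)

putdown(B)
pickup(D)
stack(D, C)
pickup(B)
stack(B, D)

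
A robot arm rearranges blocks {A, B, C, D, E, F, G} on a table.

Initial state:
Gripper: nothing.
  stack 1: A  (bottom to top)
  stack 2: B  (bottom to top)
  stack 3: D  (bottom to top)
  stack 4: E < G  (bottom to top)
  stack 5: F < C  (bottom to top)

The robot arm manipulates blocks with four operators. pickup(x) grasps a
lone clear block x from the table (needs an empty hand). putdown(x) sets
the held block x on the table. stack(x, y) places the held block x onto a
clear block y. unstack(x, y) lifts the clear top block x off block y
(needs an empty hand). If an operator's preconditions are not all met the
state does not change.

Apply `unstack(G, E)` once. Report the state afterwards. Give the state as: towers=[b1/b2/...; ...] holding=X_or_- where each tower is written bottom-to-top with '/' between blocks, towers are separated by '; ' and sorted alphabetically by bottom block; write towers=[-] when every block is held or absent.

towers=[A; B; D; E; F/C] holding=G

before: towers=[A; B; D; E/G; F/C] holding=-
pre[unstack(G, E)]: on(G,E) yes, clear(G) yes, handempty yes
all met → apply unstack(G, E)
after:  towers=[A; B; D; E; F/C] holding=G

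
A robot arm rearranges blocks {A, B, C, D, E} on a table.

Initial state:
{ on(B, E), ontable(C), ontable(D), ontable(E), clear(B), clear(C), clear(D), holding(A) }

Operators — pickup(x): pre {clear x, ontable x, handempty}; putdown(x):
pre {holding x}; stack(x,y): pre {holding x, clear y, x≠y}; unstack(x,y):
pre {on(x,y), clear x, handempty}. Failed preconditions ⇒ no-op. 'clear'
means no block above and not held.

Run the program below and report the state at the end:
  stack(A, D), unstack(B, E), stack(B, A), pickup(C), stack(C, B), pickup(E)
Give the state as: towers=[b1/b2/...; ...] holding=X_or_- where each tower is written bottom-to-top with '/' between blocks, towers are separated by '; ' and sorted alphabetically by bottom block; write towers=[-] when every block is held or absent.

step 1 (stack(A, D)): towers=[C; D/A; E/B] holding=-
step 2 (unstack(B, E)): towers=[C; D/A; E] holding=B
step 3 (stack(B, A)): towers=[C; D/A/B; E] holding=-
step 4 (pickup(C)): towers=[D/A/B; E] holding=C
step 5 (stack(C, B)): towers=[D/A/B/C; E] holding=-
step 6 (pickup(E)): towers=[D/A/B/C] holding=E

towers=[D/A/B/C] holding=E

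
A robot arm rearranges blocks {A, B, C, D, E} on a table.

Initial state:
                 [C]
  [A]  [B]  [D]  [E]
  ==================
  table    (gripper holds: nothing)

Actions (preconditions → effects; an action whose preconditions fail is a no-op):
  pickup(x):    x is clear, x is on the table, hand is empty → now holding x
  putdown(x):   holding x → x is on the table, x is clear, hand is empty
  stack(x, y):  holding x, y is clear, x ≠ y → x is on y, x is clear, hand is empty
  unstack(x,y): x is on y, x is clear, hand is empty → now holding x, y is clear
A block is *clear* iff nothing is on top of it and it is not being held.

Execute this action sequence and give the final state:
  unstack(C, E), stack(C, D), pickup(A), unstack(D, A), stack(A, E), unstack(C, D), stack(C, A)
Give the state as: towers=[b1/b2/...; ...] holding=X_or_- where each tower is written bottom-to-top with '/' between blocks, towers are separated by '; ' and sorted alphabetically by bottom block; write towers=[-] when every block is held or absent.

step 1 (unstack(C, E)): towers=[A; B; D; E] holding=C
step 2 (stack(C, D)): towers=[A; B; D/C; E] holding=-
step 3 (pickup(A)): towers=[B; D/C; E] holding=A
step 4 (unstack(D, A)) [no-op]: towers=[B; D/C; E] holding=A
step 5 (stack(A, E)): towers=[B; D/C; E/A] holding=-
step 6 (unstack(C, D)): towers=[B; D; E/A] holding=C
step 7 (stack(C, A)): towers=[B; D; E/A/C] holding=-

towers=[B; D; E/A/C] holding=-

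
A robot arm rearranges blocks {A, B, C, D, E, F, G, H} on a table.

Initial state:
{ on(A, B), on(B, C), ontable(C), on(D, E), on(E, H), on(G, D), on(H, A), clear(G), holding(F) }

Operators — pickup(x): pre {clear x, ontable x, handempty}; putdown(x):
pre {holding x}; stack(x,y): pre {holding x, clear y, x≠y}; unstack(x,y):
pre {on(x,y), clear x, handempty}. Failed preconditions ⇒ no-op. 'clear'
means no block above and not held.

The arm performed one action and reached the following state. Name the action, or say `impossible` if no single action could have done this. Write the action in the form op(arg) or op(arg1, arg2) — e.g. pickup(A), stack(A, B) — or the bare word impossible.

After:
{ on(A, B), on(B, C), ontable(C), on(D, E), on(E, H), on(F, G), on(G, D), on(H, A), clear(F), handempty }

target: towers=[C/B/A/H/E/D/G/F] holding=-
        putdown(F) → towers=[C/B/A/H/E/D/G; F] holding=-
       stack(F, G) → towers=[C/B/A/H/E/D/G/F] holding=-  ← match

stack(F, G)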